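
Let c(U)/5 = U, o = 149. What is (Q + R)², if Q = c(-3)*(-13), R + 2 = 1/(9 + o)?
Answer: 929945025/24964 ≈ 37251.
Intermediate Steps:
c(U) = 5*U
R = -315/158 (R = -2 + 1/(9 + 149) = -2 + 1/158 = -315/158 ≈ -1.9937)
Q = 195 (Q = (5*(-3))*(-13) = -15*(-13) = 195)
(Q + R)² = (195 - 315/158)² = (30495/158)² = 929945025/24964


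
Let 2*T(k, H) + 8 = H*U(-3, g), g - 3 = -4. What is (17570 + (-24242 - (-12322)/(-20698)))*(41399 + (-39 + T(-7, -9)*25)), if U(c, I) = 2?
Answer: -2833659163115/10349 ≈ -2.7381e+8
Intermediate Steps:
g = -1 (g = 3 - 4 = -1)
T(k, H) = -4 + H (T(k, H) = -4 + (H*2)/2 = -4 + (2*H)/2 = -4 + H)
(17570 + (-24242 - (-12322)/(-20698)))*(41399 + (-39 + T(-7, -9)*25)) = (17570 + (-24242 - (-12322)/(-20698)))*(41399 + (-39 + (-4 - 9)*25)) = (17570 + (-24242 - (-12322)*(-1)/20698))*(41399 + (-39 - 13*25)) = (17570 + (-24242 - 1*6161/10349))*(41399 + (-39 - 325)) = (17570 + (-24242 - 6161/10349))*(41399 - 364) = (17570 - 250886619/10349)*41035 = -69054689/10349*41035 = -2833659163115/10349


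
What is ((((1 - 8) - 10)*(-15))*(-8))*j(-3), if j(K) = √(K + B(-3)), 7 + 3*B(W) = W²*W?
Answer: -680*I*√129 ≈ -7723.3*I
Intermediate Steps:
B(W) = -7/3 + W³/3 (B(W) = -7/3 + (W²*W)/3 = -7/3 + W³/3)
j(K) = √(-34/3 + K) (j(K) = √(K + (-7/3 + (⅓)*(-3)³)) = √(K + (-7/3 + (⅓)*(-27))) = √(K + (-7/3 - 9)) = √(K - 34/3) = √(-34/3 + K))
((((1 - 8) - 10)*(-15))*(-8))*j(-3) = ((((1 - 8) - 10)*(-15))*(-8))*(√(-102 + 9*(-3))/3) = (((-7 - 10)*(-15))*(-8))*(√(-102 - 27)/3) = (-17*(-15)*(-8))*(√(-129)/3) = (255*(-8))*((I*√129)/3) = -680*I*√129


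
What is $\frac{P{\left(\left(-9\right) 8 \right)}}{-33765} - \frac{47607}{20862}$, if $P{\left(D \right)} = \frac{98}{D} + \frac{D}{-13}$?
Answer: $- \frac{8359195015}{3662908236} \approx -2.2821$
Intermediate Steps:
$P{\left(D \right)} = \frac{98}{D} - \frac{D}{13}$ ($P{\left(D \right)} = \frac{98}{D} + D \left(- \frac{1}{13}\right) = \frac{98}{D} - \frac{D}{13}$)
$\frac{P{\left(\left(-9\right) 8 \right)}}{-33765} - \frac{47607}{20862} = \frac{\frac{98}{\left(-9\right) 8} - \frac{\left(-9\right) 8}{13}}{-33765} - \frac{47607}{20862} = \left(\frac{98}{-72} - - \frac{72}{13}\right) \left(- \frac{1}{33765}\right) - \frac{15869}{6954} = \left(98 \left(- \frac{1}{72}\right) + \frac{72}{13}\right) \left(- \frac{1}{33765}\right) - \frac{15869}{6954} = \left(- \frac{49}{36} + \frac{72}{13}\right) \left(- \frac{1}{33765}\right) - \frac{15869}{6954} = \frac{1955}{468} \left(- \frac{1}{33765}\right) - \frac{15869}{6954} = - \frac{391}{3160404} - \frac{15869}{6954} = - \frac{8359195015}{3662908236}$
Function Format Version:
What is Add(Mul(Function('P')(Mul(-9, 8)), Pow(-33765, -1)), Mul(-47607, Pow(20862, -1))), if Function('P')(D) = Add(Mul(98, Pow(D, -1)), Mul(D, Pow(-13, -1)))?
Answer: Rational(-8359195015, 3662908236) ≈ -2.2821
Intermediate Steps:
Function('P')(D) = Add(Mul(98, Pow(D, -1)), Mul(Rational(-1, 13), D)) (Function('P')(D) = Add(Mul(98, Pow(D, -1)), Mul(D, Rational(-1, 13))) = Add(Mul(98, Pow(D, -1)), Mul(Rational(-1, 13), D)))
Add(Mul(Function('P')(Mul(-9, 8)), Pow(-33765, -1)), Mul(-47607, Pow(20862, -1))) = Add(Mul(Add(Mul(98, Pow(Mul(-9, 8), -1)), Mul(Rational(-1, 13), Mul(-9, 8))), Pow(-33765, -1)), Mul(-47607, Pow(20862, -1))) = Add(Mul(Add(Mul(98, Pow(-72, -1)), Mul(Rational(-1, 13), -72)), Rational(-1, 33765)), Mul(-47607, Rational(1, 20862))) = Add(Mul(Add(Mul(98, Rational(-1, 72)), Rational(72, 13)), Rational(-1, 33765)), Rational(-15869, 6954)) = Add(Mul(Add(Rational(-49, 36), Rational(72, 13)), Rational(-1, 33765)), Rational(-15869, 6954)) = Add(Mul(Rational(1955, 468), Rational(-1, 33765)), Rational(-15869, 6954)) = Add(Rational(-391, 3160404), Rational(-15869, 6954)) = Rational(-8359195015, 3662908236)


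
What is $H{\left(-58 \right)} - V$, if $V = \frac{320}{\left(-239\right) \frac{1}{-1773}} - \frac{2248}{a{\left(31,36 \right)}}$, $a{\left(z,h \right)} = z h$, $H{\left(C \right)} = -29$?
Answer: $- \frac{160092871}{66681} \approx -2400.9$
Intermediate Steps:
$a{\left(z,h \right)} = h z$
$V = \frac{158159122}{66681}$ ($V = \frac{320}{\left(-239\right) \frac{1}{-1773}} - \frac{2248}{36 \cdot 31} = \frac{320}{\left(-239\right) \left(- \frac{1}{1773}\right)} - \frac{2248}{1116} = \frac{320}{\frac{239}{1773}} - \frac{562}{279} = 320 \cdot \frac{1773}{239} - \frac{562}{279} = \frac{567360}{239} - \frac{562}{279} = \frac{158159122}{66681} \approx 2371.9$)
$H{\left(-58 \right)} - V = -29 - \frac{158159122}{66681} = - \frac{160092871}{66681}$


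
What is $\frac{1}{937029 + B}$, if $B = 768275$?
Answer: $\frac{1}{1705304} \approx 5.8641 \cdot 10^{-7}$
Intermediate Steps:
$\frac{1}{937029 + B} = \frac{1}{937029 + 768275} = \frac{1}{1705304}$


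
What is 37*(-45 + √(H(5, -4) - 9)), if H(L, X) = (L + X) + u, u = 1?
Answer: -1665 + 37*I*√7 ≈ -1665.0 + 97.893*I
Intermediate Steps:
H(L, X) = 1 + L + X (H(L, X) = (L + X) + 1 = 1 + L + X)
37*(-45 + √(H(5, -4) - 9)) = 37*(-45 + √((1 + 5 - 4) - 9)) = 37*(-45 + √(2 - 9)) = 37*(-45 + √(-7)) = 37*(-45 + I*√7) = -1665 + 37*I*√7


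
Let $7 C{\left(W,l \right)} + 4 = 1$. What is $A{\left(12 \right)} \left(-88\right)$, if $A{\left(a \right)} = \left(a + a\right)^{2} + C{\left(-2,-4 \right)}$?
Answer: $- \frac{354552}{7} \approx -50650.0$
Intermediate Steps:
$C{\left(W,l \right)} = - \frac{3}{7}$ ($C{\left(W,l \right)} = - \frac{4}{7} + \frac{1}{7} \cdot 1 = - \frac{4}{7} + \frac{1}{7} = - \frac{3}{7}$)
$A{\left(a \right)} = - \frac{3}{7} + 4 a^{2}$ ($A{\left(a \right)} = \left(a + a\right)^{2} - \frac{3}{7} = \left(2 a\right)^{2} - \frac{3}{7} = 4 a^{2} - \frac{3}{7} = - \frac{3}{7} + 4 a^{2}$)
$A{\left(12 \right)} \left(-88\right) = \left(- \frac{3}{7} + 4 \cdot 12^{2}\right) \left(-88\right) = \left(- \frac{3}{7} + 4 \cdot 144\right) \left(-88\right) = \left(- \frac{3}{7} + 576\right) \left(-88\right) = \frac{4029}{7} \left(-88\right) = - \frac{354552}{7}$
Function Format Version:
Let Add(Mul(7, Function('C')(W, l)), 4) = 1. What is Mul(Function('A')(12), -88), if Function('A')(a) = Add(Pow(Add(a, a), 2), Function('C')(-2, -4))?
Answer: Rational(-354552, 7) ≈ -50650.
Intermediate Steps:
Function('C')(W, l) = Rational(-3, 7) (Function('C')(W, l) = Add(Rational(-4, 7), Mul(Rational(1, 7), 1)) = Add(Rational(-4, 7), Rational(1, 7)) = Rational(-3, 7))
Function('A')(a) = Add(Rational(-3, 7), Mul(4, Pow(a, 2))) (Function('A')(a) = Add(Pow(Add(a, a), 2), Rational(-3, 7)) = Add(Pow(Mul(2, a), 2), Rational(-3, 7)) = Add(Mul(4, Pow(a, 2)), Rational(-3, 7)) = Add(Rational(-3, 7), Mul(4, Pow(a, 2))))
Mul(Function('A')(12), -88) = Mul(Add(Rational(-3, 7), Mul(4, Pow(12, 2))), -88) = Mul(Add(Rational(-3, 7), Mul(4, 144)), -88) = Mul(Add(Rational(-3, 7), 576), -88) = Mul(Rational(4029, 7), -88) = Rational(-354552, 7)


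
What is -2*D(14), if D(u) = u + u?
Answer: -56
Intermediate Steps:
D(u) = 2*u
-2*D(14) = -4*14 = -2*28 = -56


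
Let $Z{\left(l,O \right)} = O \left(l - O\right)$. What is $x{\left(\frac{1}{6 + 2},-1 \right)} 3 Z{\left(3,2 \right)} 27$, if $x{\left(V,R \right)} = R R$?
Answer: $162$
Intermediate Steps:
$x{\left(V,R \right)} = R^{2}$
$x{\left(\frac{1}{6 + 2},-1 \right)} 3 Z{\left(3,2 \right)} 27 = \left(-1\right)^{2} \cdot 3 \cdot 2 \left(3 - 2\right) 27 = 1 \cdot 3 \cdot 2 \left(3 - 2\right) 27 = 1 \cdot 3 \cdot 2 \cdot 1 \cdot 27 = 1 \cdot 3 \cdot 2 \cdot 27 = 1 \cdot 6 \cdot 27 = 6 \cdot 27 = 162$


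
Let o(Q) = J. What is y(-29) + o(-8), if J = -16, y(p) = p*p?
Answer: 825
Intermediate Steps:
y(p) = p²
o(Q) = -16
y(-29) + o(-8) = (-29)² - 16 = 841 - 16 = 825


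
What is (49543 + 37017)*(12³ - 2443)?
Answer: -61890400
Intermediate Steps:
(49543 + 37017)*(12³ - 2443) = 86560*(1728 - 2443) = 86560*(-715) = -61890400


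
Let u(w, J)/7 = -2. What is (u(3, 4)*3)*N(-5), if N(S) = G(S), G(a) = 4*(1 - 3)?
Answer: 336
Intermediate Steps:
u(w, J) = -14 (u(w, J) = 7*(-2) = -14)
G(a) = -8 (G(a) = 4*(-2) = -8)
N(S) = -8
(u(3, 4)*3)*N(-5) = -14*3*(-8) = -42*(-8) = 336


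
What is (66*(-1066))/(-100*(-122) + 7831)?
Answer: -2132/607 ≈ -3.5124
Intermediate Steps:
(66*(-1066))/(-100*(-122) + 7831) = -70356/(12200 + 7831) = -70356/20031 = -70356*1/20031 = -2132/607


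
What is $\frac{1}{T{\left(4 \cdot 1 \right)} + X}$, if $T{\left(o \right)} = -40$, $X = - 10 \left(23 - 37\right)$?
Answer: $\frac{1}{100} \approx 0.01$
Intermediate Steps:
$X = 140$ ($X = \left(-10\right) \left(-14\right) = 140$)
$\frac{1}{T{\left(4 \cdot 1 \right)} + X} = \frac{1}{-40 + 140} = \frac{1}{100}$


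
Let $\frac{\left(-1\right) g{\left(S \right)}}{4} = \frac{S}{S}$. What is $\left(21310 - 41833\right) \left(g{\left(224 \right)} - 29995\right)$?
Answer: $615669477$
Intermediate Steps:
$g{\left(S \right)} = -4$ ($g{\left(S \right)} = - 4 \frac{S}{S} = \left(-4\right) 1 = -4$)
$\left(21310 - 41833\right) \left(g{\left(224 \right)} - 29995\right) = \left(21310 - 41833\right) \left(-4 - 29995\right) = \left(-20523\right) \left(-29999\right) = 615669477$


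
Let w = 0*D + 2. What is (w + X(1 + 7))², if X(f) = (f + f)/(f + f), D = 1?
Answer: 9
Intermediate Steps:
X(f) = 1 (X(f) = (2*f)/((2*f)) = (2*f)*(1/(2*f)) = 1)
w = 2 (w = 0*1 + 2 = 0 + 2 = 2)
(w + X(1 + 7))² = (2 + 1)² = 3² = 9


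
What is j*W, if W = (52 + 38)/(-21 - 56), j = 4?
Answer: -360/77 ≈ -4.6753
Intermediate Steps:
W = -90/77 (W = 90/(-77) = 90*(-1/77) = -90/77 ≈ -1.1688)
j*W = 4*(-90/77) = -360/77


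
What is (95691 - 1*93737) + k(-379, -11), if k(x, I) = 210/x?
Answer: 740356/379 ≈ 1953.4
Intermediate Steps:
(95691 - 1*93737) + k(-379, -11) = (95691 - 1*93737) + 210/(-379) = (95691 - 93737) + 210*(-1/379) = 1954 - 210/379 = 740356/379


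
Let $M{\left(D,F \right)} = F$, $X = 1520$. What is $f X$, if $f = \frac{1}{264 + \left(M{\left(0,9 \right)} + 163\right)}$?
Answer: $\frac{380}{109} \approx 3.4862$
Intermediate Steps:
$f = \frac{1}{436}$ ($f = \frac{1}{264 + \left(9 + 163\right)} = \frac{1}{264 + 172} = \frac{1}{436} \approx 0.0022936$)
$f X = \frac{1}{436} \cdot 1520 = \frac{380}{109}$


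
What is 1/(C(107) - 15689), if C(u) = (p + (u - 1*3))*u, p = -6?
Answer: -1/5203 ≈ -0.00019220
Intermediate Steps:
C(u) = u*(-9 + u) (C(u) = (-6 + (u - 1*3))*u = (-6 + (u - 3))*u = (-6 + (-3 + u))*u = (-9 + u)*u = u*(-9 + u))
1/(C(107) - 15689) = 1/(107*(-9 + 107) - 15689) = 1/(107*98 - 15689) = 1/(10486 - 15689) = 1/(-5203) = -1/5203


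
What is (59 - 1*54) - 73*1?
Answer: -68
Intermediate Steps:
(59 - 1*54) - 73*1 = (59 - 54) - 73 = 5 - 73 = -68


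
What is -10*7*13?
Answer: -910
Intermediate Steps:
-10*7*13 = -70*13 = -910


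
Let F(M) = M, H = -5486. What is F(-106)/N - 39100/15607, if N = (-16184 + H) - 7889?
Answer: -1154102558/461327313 ≈ -2.5017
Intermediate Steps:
N = -29559 (N = (-16184 - 5486) - 7889 = -21670 - 7889 = -29559)
F(-106)/N - 39100/15607 = -106/(-29559) - 39100/15607 = -106*(-1/29559) - 39100*1/15607 = 106/29559 - 39100/15607 = -1154102558/461327313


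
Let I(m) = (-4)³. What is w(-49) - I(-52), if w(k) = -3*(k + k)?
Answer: 358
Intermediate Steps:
I(m) = -64
w(k) = -6*k
w(-49) - I(-52) = -6*(-49) - 1*(-64) = 294 + 64 = 358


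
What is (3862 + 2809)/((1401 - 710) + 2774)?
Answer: 953/495 ≈ 1.9253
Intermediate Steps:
(3862 + 2809)/((1401 - 710) + 2774) = 6671/(691 + 2774) = 6671/3465 = 6671*(1/3465) = 953/495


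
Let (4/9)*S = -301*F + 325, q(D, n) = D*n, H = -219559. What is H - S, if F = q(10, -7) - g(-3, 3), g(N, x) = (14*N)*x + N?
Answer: -360665/2 ≈ -1.8033e+5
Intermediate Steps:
g(N, x) = N + 14*N*x (g(N, x) = 14*N*x + N = N + 14*N*x)
F = 59 (F = 10*(-7) - (-3)*(1 + 14*3) = -70 - (-3)*(1 + 42) = -70 - (-3)*43 = -70 - 1*(-129) = -70 + 129 = 59)
S = -78453/2 (S = 9*(-301*59 + 325)/4 = 9*(-17759 + 325)/4 = (9/4)*(-17434) = -78453/2 ≈ -39227.)
H - S = -219559 - 1*(-78453/2) = -219559 + 78453/2 = -360665/2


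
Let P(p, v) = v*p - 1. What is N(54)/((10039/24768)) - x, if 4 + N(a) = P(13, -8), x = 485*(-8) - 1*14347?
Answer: 180281141/10039 ≈ 17958.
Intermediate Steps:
P(p, v) = -1 + p*v (P(p, v) = p*v - 1 = -1 + p*v)
x = -18227 (x = -3880 - 14347 = -18227)
N(a) = -109 (N(a) = -4 + (-1 + 13*(-8)) = -4 + (-1 - 104) = -4 - 105 = -109)
N(54)/((10039/24768)) - x = -109/(10039/24768) - 1*(-18227) = -109/(10039*(1/24768)) + 18227 = -109/10039/24768 + 18227 = -109*24768/10039 + 18227 = -2699712/10039 + 18227 = 180281141/10039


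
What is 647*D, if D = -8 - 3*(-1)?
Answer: -3235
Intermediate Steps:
D = -5 (D = -8 + 3 = -5)
647*D = 647*(-5) = -3235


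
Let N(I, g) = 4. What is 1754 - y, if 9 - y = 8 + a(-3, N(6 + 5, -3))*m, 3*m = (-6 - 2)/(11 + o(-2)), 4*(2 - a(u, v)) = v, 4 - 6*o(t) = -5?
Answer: 131459/75 ≈ 1752.8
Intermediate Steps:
o(t) = 3/2 (o(t) = ⅔ - ⅙*(-5) = ⅔ + ⅚ = 3/2)
a(u, v) = 2 - v/4
m = -16/75 (m = ((-6 - 2)/(11 + 3/2))/3 = (-8/25/2)/3 = (-8*2/25)/3 = (⅓)*(-16/25) = -16/75 ≈ -0.21333)
y = 91/75 (y = 9 - (8 + (2 - ¼*4)*(-16/75)) = 9 - (8 + (2 - 1)*(-16/75)) = 9 - (8 + 1*(-16/75)) = 9 - (8 - 16/75) = 9 - 1*584/75 = 9 - 584/75 = 91/75 ≈ 1.2133)
1754 - y = 1754 - 1*91/75 = 1754 - 91/75 = 131459/75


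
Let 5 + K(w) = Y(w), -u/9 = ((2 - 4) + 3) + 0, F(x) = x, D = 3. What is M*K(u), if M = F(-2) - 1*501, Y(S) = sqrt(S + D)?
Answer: 2515 - 503*I*sqrt(6) ≈ 2515.0 - 1232.1*I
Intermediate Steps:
Y(S) = sqrt(3 + S) (Y(S) = sqrt(S + 3) = sqrt(3 + S))
u = -9 (u = -9*(((2 - 4) + 3) + 0) = -9*((-2 + 3) + 0) = -9*(1 + 0) = -9*1 = -9)
K(w) = -5 + sqrt(3 + w)
M = -503 (M = -2 - 1*501 = -2 - 501 = -503)
M*K(u) = -503*(-5 + sqrt(3 - 9)) = -503*(-5 + sqrt(-6)) = -503*(-5 + I*sqrt(6)) = 2515 - 503*I*sqrt(6)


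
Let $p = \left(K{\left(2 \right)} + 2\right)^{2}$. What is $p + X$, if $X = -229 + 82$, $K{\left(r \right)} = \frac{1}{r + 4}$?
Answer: $- \frac{5123}{36} \approx -142.31$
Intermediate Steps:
$K{\left(r \right)} = \frac{1}{4 + r}$
$p = \frac{169}{36}$ ($p = \left(\frac{1}{4 + 2} + 2\right)^{2} = \left(\frac{1}{6} + 2\right)^{2} = \left(\frac{13}{6}\right)^{2} = \frac{169}{36} \approx 4.6944$)
$X = -147$
$p + X = \frac{169}{36} - 147 = - \frac{5123}{36}$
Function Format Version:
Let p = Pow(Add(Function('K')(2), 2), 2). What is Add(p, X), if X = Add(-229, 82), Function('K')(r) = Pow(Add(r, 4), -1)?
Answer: Rational(-5123, 36) ≈ -142.31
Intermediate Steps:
Function('K')(r) = Pow(Add(4, r), -1)
p = Rational(169, 36) (p = Pow(Add(Pow(Add(4, 2), -1), 2), 2) = Pow(Add(Pow(6, -1), 2), 2) = Pow(Add(Rational(1, 6), 2), 2) = Pow(Rational(13, 6), 2) = Rational(169, 36) ≈ 4.6944)
X = -147
Add(p, X) = Add(Rational(169, 36), -147) = Rational(-5123, 36)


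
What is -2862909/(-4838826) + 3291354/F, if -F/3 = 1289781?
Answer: -59860647057/231149105078 ≈ -0.25897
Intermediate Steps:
F = -3869343 (F = -3*1289781 = -3869343)
-2862909/(-4838826) + 3291354/F = -2862909/(-4838826) + 3291354/(-3869343) = -2862909*(-1/4838826) + 3291354*(-1/3869343) = 954303/1612942 - 121902/143309 = -59860647057/231149105078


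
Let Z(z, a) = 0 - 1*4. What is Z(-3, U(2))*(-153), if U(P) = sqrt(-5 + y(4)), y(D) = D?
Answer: 612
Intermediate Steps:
U(P) = I (U(P) = sqrt(-5 + 4) = sqrt(-1) = I)
Z(z, a) = -4 (Z(z, a) = 0 - 4 = -4)
Z(-3, U(2))*(-153) = -4*(-153) = 612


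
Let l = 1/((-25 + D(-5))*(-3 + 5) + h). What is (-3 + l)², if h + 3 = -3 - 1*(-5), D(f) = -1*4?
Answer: 31684/3481 ≈ 9.1020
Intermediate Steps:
D(f) = -4
h = -1 (h = -3 + (-3 - 1*(-5)) = -3 + (-3 + 5) = -3 + 2 = -1)
l = -1/59 (l = 1/((-25 - 4)*(-3 + 5) - 1) = 1/(-29*2 - 1) = 1/(-58 - 1) = 1/(-59) = -1/59 ≈ -0.016949)
(-3 + l)² = (-3 - 1/59)² = (-178/59)² = 31684/3481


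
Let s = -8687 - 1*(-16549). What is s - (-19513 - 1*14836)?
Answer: 42211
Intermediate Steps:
s = 7862 (s = -8687 + 16549 = 7862)
s - (-19513 - 1*14836) = 7862 - (-19513 - 1*14836) = 7862 - (-19513 - 14836) = 7862 - 1*(-34349) = 7862 + 34349 = 42211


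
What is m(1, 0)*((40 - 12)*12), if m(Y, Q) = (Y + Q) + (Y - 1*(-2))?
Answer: 1344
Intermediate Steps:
m(Y, Q) = 2 + Q + 2*Y (m(Y, Q) = (Q + Y) + (Y + 2) = (Q + Y) + (2 + Y) = 2 + Q + 2*Y)
m(1, 0)*((40 - 12)*12) = (2 + 0 + 2*1)*((40 - 12)*12) = (2 + 0 + 2)*(28*12) = 4*336 = 1344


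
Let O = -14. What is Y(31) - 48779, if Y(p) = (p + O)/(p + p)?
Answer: -3024281/62 ≈ -48779.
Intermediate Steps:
Y(p) = (-14 + p)/(2*p) (Y(p) = (p - 14)/(p + p) = (-14 + p)/((2*p)) = (-14 + p)*(1/(2*p)) = (-14 + p)/(2*p))
Y(31) - 48779 = (1/2)*(-14 + 31)/31 - 48779 = (1/2)*(1/31)*17 - 48779 = 17/62 - 48779 = -3024281/62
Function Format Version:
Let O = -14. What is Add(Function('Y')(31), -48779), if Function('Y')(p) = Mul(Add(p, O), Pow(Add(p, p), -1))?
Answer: Rational(-3024281, 62) ≈ -48779.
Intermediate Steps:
Function('Y')(p) = Mul(Rational(1, 2), Pow(p, -1), Add(-14, p)) (Function('Y')(p) = Mul(Add(p, -14), Pow(Add(p, p), -1)) = Mul(Add(-14, p), Pow(Mul(2, p), -1)) = Mul(Add(-14, p), Mul(Rational(1, 2), Pow(p, -1))) = Mul(Rational(1, 2), Pow(p, -1), Add(-14, p)))
Add(Function('Y')(31), -48779) = Add(Mul(Rational(1, 2), Pow(31, -1), Add(-14, 31)), -48779) = Add(Mul(Rational(1, 2), Rational(1, 31), 17), -48779) = Add(Rational(17, 62), -48779) = Rational(-3024281, 62)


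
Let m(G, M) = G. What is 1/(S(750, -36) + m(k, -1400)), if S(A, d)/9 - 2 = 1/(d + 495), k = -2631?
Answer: -51/133262 ≈ -0.00038270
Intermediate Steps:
S(A, d) = 18 + 9/(495 + d) (S(A, d) = 18 + 9/(d + 495) = 18 + 9/(495 + d))
1/(S(750, -36) + m(k, -1400)) = 1/(9*(991 + 2*(-36))/(495 - 36) - 2631) = 1/(9*(991 - 72)/459 - 2631) = 1/(9*(1/459)*919 - 2631) = 1/(919/51 - 2631) = 1/(-133262/51) = -51/133262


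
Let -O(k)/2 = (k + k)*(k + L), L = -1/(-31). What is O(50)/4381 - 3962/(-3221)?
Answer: -461071018/437447231 ≈ -1.0540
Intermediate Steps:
L = 1/31 (L = -1*(-1/31) = 1/31 ≈ 0.032258)
O(k) = -4*k*(1/31 + k) (O(k) = -2*(k + k)*(k + 1/31) = -2*2*k*(1/31 + k) = -4*k*(1/31 + k))
O(50)/4381 - 3962/(-3221) = -4/31*50*(1 + 31*50)/4381 - 3962/(-3221) = -4/31*50*(1 + 1550)*(1/4381) - 3962*(-1/3221) = -4/31*50*1551*(1/4381) + 3962/3221 = -310200/31*1/4381 + 3962/3221 = -310200/135811 + 3962/3221 = -461071018/437447231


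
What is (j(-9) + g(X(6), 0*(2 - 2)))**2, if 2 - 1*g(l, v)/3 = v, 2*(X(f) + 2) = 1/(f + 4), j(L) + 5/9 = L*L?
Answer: 605284/81 ≈ 7472.6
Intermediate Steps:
j(L) = -5/9 + L**2 (j(L) = -5/9 + L*L = -5/9 + L**2)
X(f) = -2 + 1/(2*(4 + f)) (X(f) = -2 + 1/(2*(f + 4)) = -2 + 1/(2*(4 + f)))
g(l, v) = 6 - 3*v
(j(-9) + g(X(6), 0*(2 - 2)))**2 = ((-5/9 + (-9)**2) + (6 - 0*(2 - 2)))**2 = ((-5/9 + 81) + (6 - 0*0))**2 = (724/9 + (6 - 3*0))**2 = (724/9 + (6 + 0))**2 = (724/9 + 6)**2 = (778/9)**2 = 605284/81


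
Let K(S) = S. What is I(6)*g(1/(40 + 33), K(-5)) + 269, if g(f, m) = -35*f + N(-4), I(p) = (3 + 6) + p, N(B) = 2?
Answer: 21302/73 ≈ 291.81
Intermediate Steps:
I(p) = 9 + p
g(f, m) = 2 - 35*f (g(f, m) = -35*f + 2 = 2 - 35*f)
I(6)*g(1/(40 + 33), K(-5)) + 269 = (9 + 6)*(2 - 35/(40 + 33)) + 269 = 15*(2 - 35/73) + 269 = 15*(111/73) + 269 = 1665/73 + 269 = 21302/73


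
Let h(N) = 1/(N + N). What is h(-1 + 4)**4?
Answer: 1/1296 ≈ 0.00077160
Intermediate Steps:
h(N) = 1/(2*N)
h(-1 + 4)**4 = (1/(2*(-1 + 4)))**4 = ((1/2)/3)**4 = ((1/2)*(1/3))**4 = (1/6)**4 = 1/1296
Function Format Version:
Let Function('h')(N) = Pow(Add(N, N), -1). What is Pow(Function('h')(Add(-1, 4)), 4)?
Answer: Rational(1, 1296) ≈ 0.00077160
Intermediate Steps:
Function('h')(N) = Mul(Rational(1, 2), Pow(N, -1)) (Function('h')(N) = Pow(Mul(2, N), -1) = Mul(Rational(1, 2), Pow(N, -1)))
Pow(Function('h')(Add(-1, 4)), 4) = Pow(Mul(Rational(1, 2), Pow(Add(-1, 4), -1)), 4) = Pow(Mul(Rational(1, 2), Pow(3, -1)), 4) = Pow(Mul(Rational(1, 2), Rational(1, 3)), 4) = Pow(Rational(1, 6), 4) = Rational(1, 1296)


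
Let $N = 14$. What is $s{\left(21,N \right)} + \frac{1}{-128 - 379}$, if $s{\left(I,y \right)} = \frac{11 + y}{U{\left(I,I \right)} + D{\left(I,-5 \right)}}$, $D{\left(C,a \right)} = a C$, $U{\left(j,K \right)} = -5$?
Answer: $- \frac{2557}{11154} \approx -0.22925$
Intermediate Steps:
$D{\left(C,a \right)} = C a$
$s{\left(I,y \right)} = \frac{11 + y}{-5 - 5 I}$ ($s{\left(I,y \right)} = \frac{11 + y}{-5 + I \left(-5\right)} = \frac{11 + y}{-5 - 5 I}$)
$s{\left(21,N \right)} + \frac{1}{-128 - 379} = \frac{11 + 14}{5 \left(-1 - 21\right)} + \frac{1}{-128 - 379} = \frac{1}{5} \frac{1}{-1 - 21} \cdot 25 + \frac{1}{-507} = \frac{1}{5} \frac{1}{-22} \cdot 25 - \frac{1}{507} = \frac{1}{5} \left(- \frac{1}{22}\right) 25 - \frac{1}{507} = - \frac{5}{22} - \frac{1}{507} = - \frac{2557}{11154}$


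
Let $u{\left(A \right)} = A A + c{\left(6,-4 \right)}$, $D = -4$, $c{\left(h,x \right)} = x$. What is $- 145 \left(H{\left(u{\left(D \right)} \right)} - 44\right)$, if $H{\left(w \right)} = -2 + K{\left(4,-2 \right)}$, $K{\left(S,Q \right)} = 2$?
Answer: $6380$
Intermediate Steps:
$u{\left(A \right)} = -4 + A^{2}$ ($u{\left(A \right)} = A A - 4 = A^{2} - 4 = -4 + A^{2}$)
$H{\left(w \right)} = 0$ ($H{\left(w \right)} = -2 + 2 = 0$)
$- 145 \left(H{\left(u{\left(D \right)} \right)} - 44\right) = - 145 \left(0 - 44\right) = \left(-145\right) \left(-44\right) = 6380$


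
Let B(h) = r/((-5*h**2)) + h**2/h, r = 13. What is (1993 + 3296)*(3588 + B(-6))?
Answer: 1136688961/60 ≈ 1.8945e+7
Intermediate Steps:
B(h) = h - 13/(5*h**2) (B(h) = 13/((-5*h**2)) + h**2/h = 13*(-1/(5*h**2)) + h = -13/(5*h**2) + h = h - 13/(5*h**2))
(1993 + 3296)*(3588 + B(-6)) = (1993 + 3296)*(3588 + (-6 - 13/5/(-6)**2)) = 5289*(3588 + (-6 - 13/5*1/36)) = 5289*(3588 + (-6 - 13/180)) = 5289*(3588 - 1093/180) = 5289*(644747/180) = 1136688961/60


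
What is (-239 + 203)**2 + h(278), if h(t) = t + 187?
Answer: 1761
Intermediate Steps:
h(t) = 187 + t
(-239 + 203)**2 + h(278) = (-239 + 203)**2 + (187 + 278) = (-36)**2 + 465 = 1296 + 465 = 1761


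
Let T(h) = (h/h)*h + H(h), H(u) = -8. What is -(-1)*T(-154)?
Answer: -162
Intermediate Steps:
T(h) = -8 + h (T(h) = (h/h)*h - 8 = 1*h - 8 = h - 8 = -8 + h)
-(-1)*T(-154) = -(-1)*(-8 - 154) = -(-1)*(-162) = -1*162 = -162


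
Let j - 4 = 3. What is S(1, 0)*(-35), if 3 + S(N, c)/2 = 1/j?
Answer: 200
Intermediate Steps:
j = 7 (j = 4 + 3 = 7)
S(N, c) = -40/7 (S(N, c) = -6 + 2/7 = -40/7)
S(1, 0)*(-35) = -40/7*(-35) = 200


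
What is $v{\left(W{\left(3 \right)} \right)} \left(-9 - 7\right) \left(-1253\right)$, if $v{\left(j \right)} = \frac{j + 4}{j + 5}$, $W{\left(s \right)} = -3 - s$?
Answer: $40096$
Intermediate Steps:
$v{\left(j \right)} = \frac{4 + j}{5 + j}$
$v{\left(W{\left(3 \right)} \right)} \left(-9 - 7\right) \left(-1253\right) = \frac{4 - 6}{5 - 6} \left(-9 - 7\right) \left(-1253\right) = \frac{4 - 6}{5 - 6} \left(-16\right) \left(-1253\right) = \frac{1}{-1} \left(-2\right) \left(-16\right) \left(-1253\right) = \left(-1\right) \left(-2\right) \left(-16\right) \left(-1253\right) = 2 \left(-16\right) \left(-1253\right) = \left(-32\right) \left(-1253\right) = 40096$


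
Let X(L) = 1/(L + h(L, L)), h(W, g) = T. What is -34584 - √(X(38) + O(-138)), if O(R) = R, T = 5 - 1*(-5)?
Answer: -34584 - I*√19869/12 ≈ -34584.0 - 11.746*I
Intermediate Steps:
T = 10 (T = 5 + 5 = 10)
h(W, g) = 10
X(L) = 1/(10 + L) (X(L) = 1/(L + 10) = 1/(10 + L))
-34584 - √(X(38) + O(-138)) = -34584 - √(1/(10 + 38) - 138) = -34584 - √(1/48 - 138) = -34584 - √(-6623/48) = -34584 - I*√19869/12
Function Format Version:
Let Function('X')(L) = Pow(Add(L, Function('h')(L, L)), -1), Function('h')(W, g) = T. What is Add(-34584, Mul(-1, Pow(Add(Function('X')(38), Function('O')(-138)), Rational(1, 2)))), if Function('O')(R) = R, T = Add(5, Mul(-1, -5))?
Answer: Add(-34584, Mul(Rational(-1, 12), I, Pow(19869, Rational(1, 2)))) ≈ Add(-34584., Mul(-11.746, I))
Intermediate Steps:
T = 10 (T = Add(5, 5) = 10)
Function('h')(W, g) = 10
Function('X')(L) = Pow(Add(10, L), -1) (Function('X')(L) = Pow(Add(L, 10), -1) = Pow(Add(10, L), -1))
Add(-34584, Mul(-1, Pow(Add(Function('X')(38), Function('O')(-138)), Rational(1, 2)))) = Add(-34584, Mul(-1, Pow(Add(Pow(Add(10, 38), -1), -138), Rational(1, 2)))) = Add(-34584, Mul(-1, Pow(Add(Pow(48, -1), -138), Rational(1, 2)))) = Add(-34584, Mul(-1, Pow(Add(Rational(1, 48), -138), Rational(1, 2)))) = Add(-34584, Mul(-1, Pow(Rational(-6623, 48), Rational(1, 2)))) = Add(-34584, Mul(-1, Mul(Rational(1, 12), I, Pow(19869, Rational(1, 2))))) = Add(-34584, Mul(Rational(-1, 12), I, Pow(19869, Rational(1, 2))))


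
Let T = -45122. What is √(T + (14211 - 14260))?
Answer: 3*I*√5019 ≈ 212.53*I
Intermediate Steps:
√(T + (14211 - 14260)) = √(-45122 + (14211 - 14260)) = √(-45122 - 49) = √(-45171) = 3*I*√5019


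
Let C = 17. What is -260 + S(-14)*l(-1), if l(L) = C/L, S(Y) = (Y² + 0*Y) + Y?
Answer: -3354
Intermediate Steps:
S(Y) = Y + Y² (S(Y) = (Y² + 0) + Y = Y² + Y = Y + Y²)
l(L) = 17/L
-260 + S(-14)*l(-1) = -260 + (-14*(1 - 14))*(17/(-1)) = -260 + (-14*(-13))*(17*(-1)) = -260 + 182*(-17) = -260 - 3094 = -3354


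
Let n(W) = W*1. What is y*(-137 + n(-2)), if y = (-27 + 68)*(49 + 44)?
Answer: -530007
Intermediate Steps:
n(W) = W
y = 3813 (y = 41*93 = 3813)
y*(-137 + n(-2)) = 3813*(-137 - 2) = 3813*(-139) = -530007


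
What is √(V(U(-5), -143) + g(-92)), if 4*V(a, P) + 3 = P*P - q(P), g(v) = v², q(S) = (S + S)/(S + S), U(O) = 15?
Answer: √54301/2 ≈ 116.51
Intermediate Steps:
q(S) = 1 (q(S) = (2*S)/((2*S)) = (2*S)*(1/(2*S)) = 1)
V(a, P) = -1 + P²/4 (V(a, P) = -¾ + (P*P - 1*1)/4 = -¾ + (P² - 1)/4 = -¾ + (-1 + P²)/4 = -¾ + (-¼ + P²/4) = -1 + P²/4)
√(V(U(-5), -143) + g(-92)) = √((-1 + (¼)*(-143)²) + (-92)²) = √((-1 + (¼)*20449) + 8464) = √((-1 + 20449/4) + 8464) = √(20445/4 + 8464) = √(54301/4) = √54301/2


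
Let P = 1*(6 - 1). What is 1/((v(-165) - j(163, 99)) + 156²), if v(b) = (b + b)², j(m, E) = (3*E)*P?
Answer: 1/131751 ≈ 7.5901e-6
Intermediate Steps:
P = 5 (P = 1*5 = 5)
j(m, E) = 15*E (j(m, E) = (3*E)*5 = 15*E)
v(b) = 4*b² (v(b) = (2*b)² = 4*b²)
1/((v(-165) - j(163, 99)) + 156²) = 1/((4*(-165)² - 15*99) + 156²) = 1/((4*27225 - 1*1485) + 24336) = 1/((108900 - 1485) + 24336) = 1/(107415 + 24336) = 1/131751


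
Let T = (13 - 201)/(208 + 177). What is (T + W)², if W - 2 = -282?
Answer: 11661408144/148225 ≈ 78674.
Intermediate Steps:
W = -280 (W = 2 - 282 = -280)
T = -188/385 ≈ -0.48831
(T + W)² = (-188/385 - 280)² = (-107988/385)² = 11661408144/148225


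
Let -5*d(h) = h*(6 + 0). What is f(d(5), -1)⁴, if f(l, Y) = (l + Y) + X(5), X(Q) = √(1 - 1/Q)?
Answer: 65921/25 - 13944*√5/25 ≈ 1389.7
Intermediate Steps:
d(h) = -6*h/5 (d(h) = -h*(6 + 0)/5 = -h*6/5 = -6*h/5)
f(l, Y) = Y + l + 2*√5/5 (f(l, Y) = (l + Y) + √((-1 + 5)/5) = (Y + l) + √((⅕)*4) = (Y + l) + √(⅘) = (Y + l) + 2*√5/5 = Y + l + 2*√5/5)
f(d(5), -1)⁴ = (-1 - 6/5*5 + 2*√5/5)⁴ = (-1 - 6 + 2*√5/5)⁴ = (-7 + 2*√5/5)⁴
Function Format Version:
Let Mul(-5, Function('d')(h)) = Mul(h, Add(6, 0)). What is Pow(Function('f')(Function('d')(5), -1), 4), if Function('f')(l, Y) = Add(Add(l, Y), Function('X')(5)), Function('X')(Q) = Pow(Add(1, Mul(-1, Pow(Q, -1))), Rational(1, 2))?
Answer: Add(Rational(65921, 25), Mul(Rational(-13944, 25), Pow(5, Rational(1, 2)))) ≈ 1389.7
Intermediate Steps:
Function('d')(h) = Mul(Rational(-6, 5), h) (Function('d')(h) = Mul(Rational(-1, 5), Mul(h, Add(6, 0))) = Mul(Rational(-1, 5), Mul(h, 6)) = Mul(Rational(-1, 5), Mul(6, h)) = Mul(Rational(-6, 5), h))
Function('f')(l, Y) = Add(Y, l, Mul(Rational(2, 5), Pow(5, Rational(1, 2)))) (Function('f')(l, Y) = Add(Add(l, Y), Pow(Mul(Pow(5, -1), Add(-1, 5)), Rational(1, 2))) = Add(Add(Y, l), Pow(Mul(Rational(1, 5), 4), Rational(1, 2))) = Add(Add(Y, l), Pow(Rational(4, 5), Rational(1, 2))) = Add(Add(Y, l), Mul(Rational(2, 5), Pow(5, Rational(1, 2)))) = Add(Y, l, Mul(Rational(2, 5), Pow(5, Rational(1, 2)))))
Pow(Function('f')(Function('d')(5), -1), 4) = Pow(Add(-1, Mul(Rational(-6, 5), 5), Mul(Rational(2, 5), Pow(5, Rational(1, 2)))), 4) = Pow(Add(-1, -6, Mul(Rational(2, 5), Pow(5, Rational(1, 2)))), 4) = Pow(Add(-7, Mul(Rational(2, 5), Pow(5, Rational(1, 2)))), 4)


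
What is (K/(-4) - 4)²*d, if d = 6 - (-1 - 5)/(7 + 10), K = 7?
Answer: 14283/68 ≈ 210.04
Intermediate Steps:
d = 108/17 (d = 6 - (-6)/17 = 6 - 1*(-6/17) = 6 + 6/17 = 108/17 ≈ 6.3529)
(K/(-4) - 4)²*d = (7/(-4) - 4)²*(108/17) = (7*(-¼) - 4)²*(108/17) = (-7/4 - 4)²*(108/17) = (-23/4)²*(108/17) = (529/16)*(108/17) = 14283/68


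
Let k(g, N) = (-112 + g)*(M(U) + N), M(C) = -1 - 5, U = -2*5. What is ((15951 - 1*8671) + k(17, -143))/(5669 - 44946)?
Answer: -21435/39277 ≈ -0.54574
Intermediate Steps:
U = -10
M(C) = -6
k(g, N) = (-112 + g)*(-6 + N)
((15951 - 1*8671) + k(17, -143))/(5669 - 44946) = ((15951 - 1*8671) + (672 - 112*(-143) - 6*17 - 143*17))/(5669 - 44946) = ((15951 - 8671) + (672 + 16016 - 102 - 2431))/(-39277) = (7280 + 14155)*(-1/39277) = 21435*(-1/39277) = -21435/39277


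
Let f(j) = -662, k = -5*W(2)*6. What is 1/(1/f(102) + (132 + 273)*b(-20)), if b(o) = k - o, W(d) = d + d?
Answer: -662/26811001 ≈ -2.4691e-5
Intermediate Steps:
W(d) = 2*d
k = -120 (k = -10*2*6 = -5*4*6 = -20*6 = -120)
b(o) = -120 - o
1/(1/f(102) + (132 + 273)*b(-20)) = 1/(1/(-662) + (132 + 273)*(-120 - 1*(-20))) = 1/(-1/662 + 405*(-120 + 20)) = 1/(-1/662 + 405*(-100)) = 1/(-1/662 - 40500) = 1/(-26811001/662) = -662/26811001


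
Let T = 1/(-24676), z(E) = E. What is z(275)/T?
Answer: -6785900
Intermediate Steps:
T = -1/24676 ≈ -4.0525e-5
z(275)/T = 275/(-1/24676) = 275*(-24676) = -6785900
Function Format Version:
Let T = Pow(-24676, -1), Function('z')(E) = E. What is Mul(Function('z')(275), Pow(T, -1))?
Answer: -6785900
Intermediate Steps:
T = Rational(-1, 24676) ≈ -4.0525e-5
Mul(Function('z')(275), Pow(T, -1)) = Mul(275, Pow(Rational(-1, 24676), -1)) = Mul(275, -24676) = -6785900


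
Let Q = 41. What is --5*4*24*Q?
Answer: 19680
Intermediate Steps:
--5*4*24*Q = --5*4*24*41 = -(-20*24)*41 = -(-480)*41 = -1*(-19680) = 19680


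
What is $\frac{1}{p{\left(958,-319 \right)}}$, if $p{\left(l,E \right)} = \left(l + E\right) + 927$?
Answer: $\frac{1}{1566} \approx 0.00063857$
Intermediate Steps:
$p{\left(l,E \right)} = 927 + E + l$ ($p{\left(l,E \right)} = \left(E + l\right) + 927 = 927 + E + l$)
$\frac{1}{p{\left(958,-319 \right)}} = \frac{1}{927 - 319 + 958} = \frac{1}{1566}$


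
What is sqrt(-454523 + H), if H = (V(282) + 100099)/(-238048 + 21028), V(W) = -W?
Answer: I*sqrt(5351750162683635)/108510 ≈ 674.18*I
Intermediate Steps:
H = -99817/217020 (H = (-1*282 + 100099)/(-238048 + 21028) = (-282 + 100099)/(-217020) = 99817*(-1/217020) = -99817/217020 ≈ -0.45994)
sqrt(-454523 + H) = sqrt(-454523 - 99817/217020) = sqrt(-98640681277/217020) = I*sqrt(5351750162683635)/108510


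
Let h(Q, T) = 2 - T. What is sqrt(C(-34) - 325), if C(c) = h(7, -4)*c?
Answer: 23*I ≈ 23.0*I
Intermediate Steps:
C(c) = 6*c (C(c) = (2 - 1*(-4))*c = (2 + 4)*c = 6*c)
sqrt(C(-34) - 325) = sqrt(6*(-34) - 325) = sqrt(-204 - 325) = sqrt(-529) = 23*I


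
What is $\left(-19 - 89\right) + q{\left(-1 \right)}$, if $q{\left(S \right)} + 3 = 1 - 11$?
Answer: $-121$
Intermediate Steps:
$q{\left(S \right)} = -13$ ($q{\left(S \right)} = -3 + \left(1 - 11\right) = -3 - 10 = -13$)
$\left(-19 - 89\right) + q{\left(-1 \right)} = \left(-19 - 89\right) - 13 = -108 - 13 = -121$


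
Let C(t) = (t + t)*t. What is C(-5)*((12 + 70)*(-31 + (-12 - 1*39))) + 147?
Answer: -336053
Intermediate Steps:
C(t) = 2*t² (C(t) = (2*t)*t = 2*t²)
C(-5)*((12 + 70)*(-31 + (-12 - 1*39))) + 147 = (2*(-5)²)*((12 + 70)*(-31 + (-12 - 1*39))) + 147 = (2*25)*(82*(-31 + (-12 - 39))) + 147 = 50*(82*(-31 - 51)) + 147 = 50*(82*(-82)) + 147 = 50*(-6724) + 147 = -336200 + 147 = -336053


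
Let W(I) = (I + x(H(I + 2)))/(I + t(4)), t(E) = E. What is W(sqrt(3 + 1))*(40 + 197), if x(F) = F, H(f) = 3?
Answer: 395/2 ≈ 197.50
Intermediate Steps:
W(I) = (3 + I)/(4 + I) (W(I) = (I + 3)/(I + 4) = (3 + I)/(4 + I))
W(sqrt(3 + 1))*(40 + 197) = ((3 + sqrt(3 + 1))/(4 + sqrt(3 + 1)))*(40 + 197) = ((3 + sqrt(4))/(4 + sqrt(4)))*237 = ((3 + 2)/(4 + 2))*237 = (5/6)*237 = 395/2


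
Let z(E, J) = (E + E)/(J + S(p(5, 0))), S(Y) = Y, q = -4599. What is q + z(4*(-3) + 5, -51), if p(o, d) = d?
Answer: -234535/51 ≈ -4598.7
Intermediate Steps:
z(E, J) = 2*E/J (z(E, J) = (E + E)/(J + 0) = (2*E)/J = 2*E/J)
q + z(4*(-3) + 5, -51) = -4599 + 2*(4*(-3) + 5)/(-51) = -4599 + 2*(-12 + 5)*(-1/51) = -4599 + 2*(-7)*(-1/51) = -4599 + 14/51 = -234535/51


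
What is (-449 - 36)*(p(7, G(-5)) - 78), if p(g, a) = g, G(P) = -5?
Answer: 34435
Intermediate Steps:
(-449 - 36)*(p(7, G(-5)) - 78) = (-449 - 36)*(7 - 78) = -485*(-71) = 34435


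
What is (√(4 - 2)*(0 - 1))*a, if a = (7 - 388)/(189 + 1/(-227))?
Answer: 86487*√2/42902 ≈ 2.8509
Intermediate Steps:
a = -86487/42902 (a = -381/(189 - 1/227) = -381/42902/227 = -381*227/42902 = -86487/42902 ≈ -2.0159)
(√(4 - 2)*(0 - 1))*a = (√(4 - 2)*(0 - 1))*(-86487/42902) = (√2*(-1))*(-86487/42902) = -√2*(-86487/42902) = 86487*√2/42902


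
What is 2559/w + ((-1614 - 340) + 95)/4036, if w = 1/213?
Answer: 2199888553/4036 ≈ 5.4507e+5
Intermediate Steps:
w = 1/213 ≈ 0.0046948
2559/w + ((-1614 - 340) + 95)/4036 = 2559/(1/213) + ((-1614 - 340) + 95)/4036 = 2559*213 + (-1954 + 95)*(1/4036) = 545067 - 1859*1/4036 = 545067 - 1859/4036 = 2199888553/4036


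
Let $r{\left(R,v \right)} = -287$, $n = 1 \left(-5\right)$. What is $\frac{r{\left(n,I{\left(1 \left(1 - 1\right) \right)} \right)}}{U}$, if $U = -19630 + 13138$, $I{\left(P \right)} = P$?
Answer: $\frac{287}{6492} \approx 0.044208$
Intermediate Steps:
$n = -5$
$U = -6492$
$\frac{r{\left(n,I{\left(1 \left(1 - 1\right) \right)} \right)}}{U} = - \frac{287}{-6492} = \left(-287\right) \left(- \frac{1}{6492}\right) = \frac{287}{6492}$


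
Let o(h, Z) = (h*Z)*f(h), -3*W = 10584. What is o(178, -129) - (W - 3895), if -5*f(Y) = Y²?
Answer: 727565123/5 ≈ 1.4551e+8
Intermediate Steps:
W = -3528 (W = -⅓*10584 = -3528)
f(Y) = -Y²/5
o(h, Z) = -Z*h³/5 (o(h, Z) = (h*Z)*(-h²/5) = (Z*h)*(-h²/5) = -Z*h³/5)
o(178, -129) - (W - 3895) = -⅕*(-129)*178³ - (-3528 - 3895) = -⅕*(-129)*5639752 - 1*(-7423) = 727528008/5 + 7423 = 727565123/5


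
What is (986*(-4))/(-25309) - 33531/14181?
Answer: -264235405/119635643 ≈ -2.2087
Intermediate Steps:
(986*(-4))/(-25309) - 33531/14181 = -3944*(-1/25309) - 33531*1/14181 = 3944/25309 - 11177/4727 = -264235405/119635643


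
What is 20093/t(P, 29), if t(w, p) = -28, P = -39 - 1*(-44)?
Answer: -20093/28 ≈ -717.61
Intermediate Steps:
P = 5 (P = -39 + 44 = 5)
20093/t(P, 29) = 20093/(-28) = 20093*(-1/28) = -20093/28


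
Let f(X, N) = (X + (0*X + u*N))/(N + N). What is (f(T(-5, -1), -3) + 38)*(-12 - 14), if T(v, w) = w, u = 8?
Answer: -3289/3 ≈ -1096.3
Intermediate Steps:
f(X, N) = (X + 8*N)/(2*N) (f(X, N) = (X + (0*X + 8*N))/(N + N) = (X + (0 + 8*N))/((2*N)) = (X + 8*N)*(1/(2*N)) = (X + 8*N)/(2*N))
(f(T(-5, -1), -3) + 38)*(-12 - 14) = ((4 + (½)*(-1)/(-3)) + 38)*(-12 - 14) = ((4 + (½)*(-1)*(-⅓)) + 38)*(-26) = ((4 + ⅙) + 38)*(-26) = (25/6 + 38)*(-26) = (253/6)*(-26) = -3289/3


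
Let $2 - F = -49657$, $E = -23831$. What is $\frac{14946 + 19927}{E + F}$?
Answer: $\frac{34873}{25828} \approx 1.3502$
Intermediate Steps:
$F = 49659$ ($F = 2 - -49657 = 2 + 49657 = 49659$)
$\frac{14946 + 19927}{E + F} = \frac{14946 + 19927}{-23831 + 49659} = \frac{34873}{25828}$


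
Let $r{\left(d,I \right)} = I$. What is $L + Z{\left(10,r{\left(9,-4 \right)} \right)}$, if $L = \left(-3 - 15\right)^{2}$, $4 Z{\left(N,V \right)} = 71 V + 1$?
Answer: $\frac{1013}{4} \approx 253.25$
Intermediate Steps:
$Z{\left(N,V \right)} = \frac{1}{4} + \frac{71 V}{4}$ ($Z{\left(N,V \right)} = \frac{71 V + 1}{4} = \frac{1 + 71 V}{4} = \frac{1}{4} + \frac{71 V}{4}$)
$L = 324$ ($L = \left(-18\right)^{2} = 324$)
$L + Z{\left(10,r{\left(9,-4 \right)} \right)} = 324 + \left(\frac{1}{4} + \frac{71}{4} \left(-4\right)\right) = 324 + \left(\frac{1}{4} - 71\right) = 324 - \frac{283}{4} = \frac{1013}{4}$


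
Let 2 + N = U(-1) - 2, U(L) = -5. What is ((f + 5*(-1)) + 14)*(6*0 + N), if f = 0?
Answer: -81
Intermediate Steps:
N = -9 (N = -2 + (-5 - 2) = -2 - 7 = -9)
((f + 5*(-1)) + 14)*(6*0 + N) = ((0 + 5*(-1)) + 14)*(6*0 - 9) = ((0 - 5) + 14)*(0 - 9) = (-5 + 14)*(-9) = 9*(-9) = -81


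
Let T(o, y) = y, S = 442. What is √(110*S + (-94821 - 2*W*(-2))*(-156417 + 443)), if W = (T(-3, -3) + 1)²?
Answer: 13*√87498010 ≈ 1.2160e+5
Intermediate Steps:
W = 4 (W = (-3 + 1)² = (-2)² = 4)
√(110*S + (-94821 - 2*W*(-2))*(-156417 + 443)) = √(110*442 + (-94821 - 2*4*(-2))*(-156417 + 443)) = √(48620 + (-94821 - 8*(-2))*(-155974)) = √(48620 + (-94821 + 16)*(-155974)) = √(48620 - 94805*(-155974)) = √(48620 + 14787115070) = √14787163690 = 13*√87498010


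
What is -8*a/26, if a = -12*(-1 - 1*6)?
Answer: -336/13 ≈ -25.846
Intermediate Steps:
a = 84 (a = -12*(-1 - 6) = -12*(-7) = 84)
-8*a/26 = -8*84/26 = -672*1/26 = -336/13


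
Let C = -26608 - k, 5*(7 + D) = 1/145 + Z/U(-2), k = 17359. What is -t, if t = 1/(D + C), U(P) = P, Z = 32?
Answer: 725/31883469 ≈ 2.2739e-5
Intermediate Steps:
D = -7394/725 (D = -7 + (1/145 + 32/(-2))/5 = -7 + (1/145 - 1/2*32)/5 = -7 + (1/145 - 16)/5 = -7 + (1/5)*(-2319/145) = -7 - 2319/725 = -7394/725 ≈ -10.199)
C = -43967 (C = -26608 - 1*17359 = -26608 - 17359 = -43967)
t = -725/31883469 (t = 1/(-7394/725 - 43967) = 1/(-31883469/725) = -725/31883469 ≈ -2.2739e-5)
-t = -1*(-725/31883469) = 725/31883469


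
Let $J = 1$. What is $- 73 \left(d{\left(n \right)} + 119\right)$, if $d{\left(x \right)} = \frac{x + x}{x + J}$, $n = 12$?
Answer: $- \frac{114683}{13} \approx -8821.8$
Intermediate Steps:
$d{\left(x \right)} = \frac{2 x}{1 + x}$ ($d{\left(x \right)} = \frac{x + x}{x + 1} = \frac{2 x}{1 + x}$)
$- 73 \left(d{\left(n \right)} + 119\right) = - 73 \left(2 \cdot 12 \frac{1}{1 + 12} + 119\right) = - 73 \left(2 \cdot 12 \cdot \frac{1}{13} + 119\right) = - 73 \left(\frac{24}{13} + 119\right) = \left(-73\right) \frac{1571}{13} = - \frac{114683}{13}$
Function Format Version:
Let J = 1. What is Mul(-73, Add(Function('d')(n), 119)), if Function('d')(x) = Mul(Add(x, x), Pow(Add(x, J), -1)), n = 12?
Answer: Rational(-114683, 13) ≈ -8821.8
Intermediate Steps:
Function('d')(x) = Mul(2, x, Pow(Add(1, x), -1)) (Function('d')(x) = Mul(Add(x, x), Pow(Add(x, 1), -1)) = Mul(Mul(2, x), Pow(Add(1, x), -1)) = Mul(2, x, Pow(Add(1, x), -1)))
Mul(-73, Add(Function('d')(n), 119)) = Mul(-73, Add(Mul(2, 12, Pow(Add(1, 12), -1)), 119)) = Mul(-73, Add(Mul(2, 12, Pow(13, -1)), 119)) = Mul(-73, Add(Mul(2, 12, Rational(1, 13)), 119)) = Mul(-73, Add(Rational(24, 13), 119)) = Mul(-73, Rational(1571, 13)) = Rational(-114683, 13)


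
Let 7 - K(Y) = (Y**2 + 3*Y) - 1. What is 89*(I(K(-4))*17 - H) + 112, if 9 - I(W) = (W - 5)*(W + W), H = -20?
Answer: 27613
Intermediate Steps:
K(Y) = 8 - Y**2 - 3*Y (K(Y) = 7 - ((Y**2 + 3*Y) - 1) = 7 - (-1 + Y**2 + 3*Y) = 7 + (1 - Y**2 - 3*Y) = 8 - Y**2 - 3*Y)
I(W) = 9 - 2*W*(-5 + W) (I(W) = 9 - (W - 5)*(W + W) = 9 - (-5 + W)*2*W = 9 - 2*W*(-5 + W))
89*(I(K(-4))*17 - H) + 112 = 89*((9 - 2*(8 - 1*(-4)**2 - 3*(-4))**2 + 10*(8 - 1*(-4)**2 - 3*(-4)))*17 - 1*(-20)) + 112 = 89*((9 - 2*(8 - 1*16 + 12)**2 + 10*(8 - 1*16 + 12))*17 + 20) + 112 = 89*((9 - 2*(8 - 16 + 12)**2 + 10*(8 - 16 + 12))*17 + 20) + 112 = 89*((9 - 2*4**2 + 10*4)*17 + 20) + 112 = 89*((9 - 2*16 + 40)*17 + 20) + 112 = 89*((9 - 32 + 40)*17 + 20) + 112 = 89*(17*17 + 20) + 112 = 89*(289 + 20) + 112 = 89*309 + 112 = 27501 + 112 = 27613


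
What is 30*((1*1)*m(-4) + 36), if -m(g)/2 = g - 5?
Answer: 1620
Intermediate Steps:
m(g) = 10 - 2*g (m(g) = -2*(g - 5) = -2*(-5 + g) = 10 - 2*g)
30*((1*1)*m(-4) + 36) = 30*((1*1)*(10 - 2*(-4)) + 36) = 30*(1*(10 + 8) + 36) = 30*(1*18 + 36) = 30*(18 + 36) = 30*54 = 1620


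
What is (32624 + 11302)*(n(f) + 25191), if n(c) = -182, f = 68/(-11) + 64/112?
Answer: 1098545334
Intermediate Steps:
f = -432/77 (f = 68*(-1/11) + 64*(1/112) = -68/11 + 4/7 = -432/77 ≈ -5.6104)
(32624 + 11302)*(n(f) + 25191) = (32624 + 11302)*(-182 + 25191) = 43926*25009 = 1098545334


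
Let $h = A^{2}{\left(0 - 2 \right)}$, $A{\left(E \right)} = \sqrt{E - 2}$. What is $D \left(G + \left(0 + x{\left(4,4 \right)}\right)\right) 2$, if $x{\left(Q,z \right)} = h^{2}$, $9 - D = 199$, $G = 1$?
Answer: $-6460$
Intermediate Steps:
$D = -190$ ($D = 9 - 199 = -190$)
$A{\left(E \right)} = \sqrt{-2 + E}$
$h = -4$ ($h = \left(\sqrt{-2 + \left(0 - 2\right)}\right)^{2} = \left(\sqrt{-2 - 2}\right)^{2} = \left(\sqrt{-4}\right)^{2} = \left(2 i\right)^{2} = -4$)
$x{\left(Q,z \right)} = 16$ ($x{\left(Q,z \right)} = \left(-4\right)^{2} = 16$)
$D \left(G + \left(0 + x{\left(4,4 \right)}\right)\right) 2 = - 190 \left(1 + \left(0 + 16\right)\right) 2 = - 190 \left(1 + 16\right) 2 = - 190 \cdot 17 \cdot 2 = \left(-190\right) 34 = -6460$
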